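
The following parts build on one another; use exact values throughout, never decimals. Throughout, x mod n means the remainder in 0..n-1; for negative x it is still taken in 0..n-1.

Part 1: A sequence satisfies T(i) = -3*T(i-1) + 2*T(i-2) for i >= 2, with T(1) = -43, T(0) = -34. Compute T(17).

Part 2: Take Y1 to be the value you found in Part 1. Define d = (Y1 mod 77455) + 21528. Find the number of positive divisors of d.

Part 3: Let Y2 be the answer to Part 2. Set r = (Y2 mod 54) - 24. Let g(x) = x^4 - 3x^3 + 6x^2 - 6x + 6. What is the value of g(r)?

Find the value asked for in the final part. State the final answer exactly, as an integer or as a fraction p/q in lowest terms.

Part 1: T(2) = -3*(-43) + 2*(-34) = 61; iterating: T(2)=61, T(3)=-269, T(4)=929, T(5)=-3325, T(6)=11833, T(7)=-42149, T(8)=150113, T(9)=-534637, T(10)=1904137, T(11)=-6781685, T(12)=24153329, T(13)=-86023357, T(14)=306376729, T(15)=-1091176901, T(16)=3886284161, T(17)=-13841206285; answer -13841206285
Part 2: Y1 = -13841206285; d = 23743; 23743 is prime, so its only divisors are 1 and 23743; count = 2; answer 2
Part 3: Y2 = 2; r = -22; 1*(-22)^4 - 3*(-22)^3 + 6*(-22)^2 - 6*(-22)^1 + 6 = (234256) + (31944) + (2904) + (132) + (6) = 269242; answer 269242

269242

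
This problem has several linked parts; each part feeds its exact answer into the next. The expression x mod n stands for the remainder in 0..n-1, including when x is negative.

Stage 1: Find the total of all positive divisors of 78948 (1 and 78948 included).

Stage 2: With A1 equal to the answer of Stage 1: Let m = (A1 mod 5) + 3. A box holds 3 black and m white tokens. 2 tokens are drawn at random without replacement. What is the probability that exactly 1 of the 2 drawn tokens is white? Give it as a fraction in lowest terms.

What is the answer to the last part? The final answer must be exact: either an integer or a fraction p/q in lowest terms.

3/5

Stage 1: 78948 = 2^2 * 3^3 * 17 * 43; sigma = (1 + 2 + 4) * (1 + 3 + 9 + 27) * (1 + 17) * (1 + 43) = 7 * 40 * 18 * 44 = 221760; answer 221760
Stage 2: A1 = 221760; m = 3; total draws C(6,2) = 15; favorable C(3,1)*C(3,1) = 9; P = 3/5; answer 3/5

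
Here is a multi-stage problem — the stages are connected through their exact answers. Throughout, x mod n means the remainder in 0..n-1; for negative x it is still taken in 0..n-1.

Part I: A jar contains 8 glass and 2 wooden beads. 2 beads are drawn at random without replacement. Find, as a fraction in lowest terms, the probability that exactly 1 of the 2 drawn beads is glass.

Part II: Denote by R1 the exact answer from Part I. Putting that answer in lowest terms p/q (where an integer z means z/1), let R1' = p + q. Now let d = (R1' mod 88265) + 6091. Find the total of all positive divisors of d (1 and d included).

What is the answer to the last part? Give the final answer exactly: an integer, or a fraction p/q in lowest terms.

11550

Part I: total draws C(10,2) = 45; favorable C(8,1)*C(2,1) = 16; P = 16/45; answer 16/45
Part II: R1 = 16/45; threaded value p + q = 61; d = 6152; 6152 = 2^3 * 769; sigma = (1 + 2 + 4 + 8) * (1 + 769) = 15 * 770 = 11550; answer 11550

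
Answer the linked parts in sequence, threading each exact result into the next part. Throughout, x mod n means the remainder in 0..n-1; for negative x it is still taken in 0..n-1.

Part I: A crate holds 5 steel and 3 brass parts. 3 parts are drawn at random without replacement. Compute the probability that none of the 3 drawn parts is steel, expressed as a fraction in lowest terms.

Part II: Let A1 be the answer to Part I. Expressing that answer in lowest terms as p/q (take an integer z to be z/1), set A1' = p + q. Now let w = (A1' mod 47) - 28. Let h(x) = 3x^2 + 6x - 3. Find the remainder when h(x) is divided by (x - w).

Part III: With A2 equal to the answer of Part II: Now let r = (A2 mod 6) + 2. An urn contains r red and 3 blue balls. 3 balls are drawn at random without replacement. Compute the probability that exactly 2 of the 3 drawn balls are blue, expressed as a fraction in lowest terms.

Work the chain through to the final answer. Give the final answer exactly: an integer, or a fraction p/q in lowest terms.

15/56

Part I: total draws C(8,3) = 56; favorable C(3,3) = 1; P = 1/56; answer 1/56
Part II: A1 = 1/56; threaded value p + q = 57; w = -18; remainder = value at the root: 3*(-18)^2 + 6*(-18)^1 - 3 = (972) + (-108) + (-3) = 861; answer 861
Part III: A2 = 861; r = 5; total draws C(8,3) = 56; favorable C(3,2)*C(5,1) = 15; P = 15/56; answer 15/56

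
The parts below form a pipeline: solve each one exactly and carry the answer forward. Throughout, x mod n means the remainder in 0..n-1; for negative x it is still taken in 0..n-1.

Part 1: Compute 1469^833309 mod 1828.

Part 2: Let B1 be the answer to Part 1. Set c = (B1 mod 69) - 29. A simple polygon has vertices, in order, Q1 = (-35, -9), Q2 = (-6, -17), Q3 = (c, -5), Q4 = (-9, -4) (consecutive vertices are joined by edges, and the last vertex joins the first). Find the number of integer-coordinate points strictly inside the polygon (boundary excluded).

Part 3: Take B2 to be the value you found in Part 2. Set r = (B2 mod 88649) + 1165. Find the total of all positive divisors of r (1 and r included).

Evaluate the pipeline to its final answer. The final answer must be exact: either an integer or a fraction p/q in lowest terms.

Part 1: squarings mod 1828: 1469^1=1469, 1469^2=921, 1469^4=49, 1469^8=573, 1469^16=1117, 1469^32=993, 1469^64=757, 1469^128=885, 1469^256=841, 1469^512=1673, 1469^1024=261, 1469^2048=485, 1469^4096=1241, 1469^8192=905, 1469^16384=81, 1469^32768=1077, 1469^65536=977, 1469^131072=313, 1469^262144=1085, 1469^524288=1821; 1469^833309 = 1469^1 * 1469^4 * 1469^8 * 1469^16 * 1469^256 * 1469^512 * 1469^1024 * 1469^4096 * 1469^8192 * 1469^32768 * 1469^262144 * 1469^524288 = 169 (mod 1828); answer 169
Part 2: B1 = 169; c = 2; cross terms: (-35*-17 - -6*-9)=541, (-6*-5 - 2*-17)=64, (2*-4 - -9*-5)=-53, (-9*-9 - -35*-4)=-59; twice the area = |493| = 493; area = 493/2; boundary points = 1 + 4 + 1 + 1 = 7; strictly interior points = area - boundary/2 + 1 = 244; answer 244
Part 3: B2 = 244; r = 1409; 1409 is prime, so its only divisors are 1 and 1409; sigma = 1 + 1409 = 1410; answer 1410

1410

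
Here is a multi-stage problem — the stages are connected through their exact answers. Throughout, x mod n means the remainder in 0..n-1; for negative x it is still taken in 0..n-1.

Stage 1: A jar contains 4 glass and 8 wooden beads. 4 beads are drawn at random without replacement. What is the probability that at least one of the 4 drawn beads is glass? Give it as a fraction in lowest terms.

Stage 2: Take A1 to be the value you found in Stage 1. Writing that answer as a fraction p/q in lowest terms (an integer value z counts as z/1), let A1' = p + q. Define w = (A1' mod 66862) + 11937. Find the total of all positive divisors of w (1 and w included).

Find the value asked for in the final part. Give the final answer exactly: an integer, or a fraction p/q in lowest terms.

13824

Stage 1: total draws C(12,4) = 495; complement C(8,4) = 70; favorable 495 - 70 = 425; P = 85/99; answer 85/99
Stage 2: A1 = 85/99; threaded value p + q = 184; w = 12121; 12121 = 17 * 23 * 31; sigma = (1 + 17) * (1 + 23) * (1 + 31) = 18 * 24 * 32 = 13824; answer 13824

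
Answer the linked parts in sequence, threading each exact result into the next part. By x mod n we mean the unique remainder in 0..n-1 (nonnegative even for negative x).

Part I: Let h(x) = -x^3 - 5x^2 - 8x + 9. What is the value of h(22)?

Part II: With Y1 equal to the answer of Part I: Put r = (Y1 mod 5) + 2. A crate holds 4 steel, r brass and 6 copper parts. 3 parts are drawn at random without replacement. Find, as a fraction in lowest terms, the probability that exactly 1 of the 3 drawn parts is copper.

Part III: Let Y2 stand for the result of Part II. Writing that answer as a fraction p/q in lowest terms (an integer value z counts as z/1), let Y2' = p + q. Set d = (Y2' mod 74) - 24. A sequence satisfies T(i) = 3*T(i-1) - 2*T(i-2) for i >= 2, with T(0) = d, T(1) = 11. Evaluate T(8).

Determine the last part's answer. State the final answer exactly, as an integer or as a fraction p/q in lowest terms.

1027

Part I: -1*(22)^3 - 5*(22)^2 - 8*(22)^1 + 9 = (-10648) + (-2420) + (-176) + (9) = -13235; answer -13235
Part II: Y1 = -13235; r = 2; total draws C(12,3) = 220; favorable C(6,1)*C(6,2) = 90; P = 9/22; answer 9/22
Part III: Y2 = 9/22; threaded value p + q = 31; d = 7; T(2) = 3*(11) - 2*(7) = 19; iterating: T(2)=19, T(3)=35, T(4)=67, T(5)=131, T(6)=259, T(7)=515, T(8)=1027; answer 1027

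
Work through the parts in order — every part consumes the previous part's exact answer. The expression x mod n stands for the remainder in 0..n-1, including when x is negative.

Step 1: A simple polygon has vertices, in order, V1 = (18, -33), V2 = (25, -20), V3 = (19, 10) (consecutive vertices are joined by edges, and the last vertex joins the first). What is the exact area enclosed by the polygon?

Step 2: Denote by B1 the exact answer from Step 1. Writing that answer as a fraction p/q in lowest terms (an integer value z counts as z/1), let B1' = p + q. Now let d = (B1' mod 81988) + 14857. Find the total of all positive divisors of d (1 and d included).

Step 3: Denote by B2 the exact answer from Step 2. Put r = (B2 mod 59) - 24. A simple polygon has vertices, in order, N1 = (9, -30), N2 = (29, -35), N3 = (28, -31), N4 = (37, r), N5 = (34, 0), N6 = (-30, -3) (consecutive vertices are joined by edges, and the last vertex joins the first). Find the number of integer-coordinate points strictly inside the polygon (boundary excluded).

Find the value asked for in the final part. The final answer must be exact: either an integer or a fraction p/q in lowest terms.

Step 1: cross terms: (18*-20 - 25*-33)=465, (25*10 - 19*-20)=630, (19*-33 - 18*10)=-807; twice the area = |288| = 288; area = 144; answer 144
Step 2: B1 = 144; threaded value p + q = 145; d = 15002; 15002 = 2 * 13 * 577; sigma = (1 + 2) * (1 + 13) * (1 + 577) = 3 * 14 * 578 = 24276; answer 24276
Step 3: B2 = 24276; r = 3; cross terms: (9*-35 - 29*-30)=555, (29*-31 - 28*-35)=81, (28*3 - 37*-31)=1231, (37*0 - 34*3)=-102, (34*-3 - -30*0)=-102, (-30*-30 - 9*-3)=927; twice the area = |2590| = 2590; area = 1295; boundary points = 5 + 1 + 1 + 3 + 1 + 3 = 14; strictly interior points = area - boundary/2 + 1 = 1289; answer 1289

1289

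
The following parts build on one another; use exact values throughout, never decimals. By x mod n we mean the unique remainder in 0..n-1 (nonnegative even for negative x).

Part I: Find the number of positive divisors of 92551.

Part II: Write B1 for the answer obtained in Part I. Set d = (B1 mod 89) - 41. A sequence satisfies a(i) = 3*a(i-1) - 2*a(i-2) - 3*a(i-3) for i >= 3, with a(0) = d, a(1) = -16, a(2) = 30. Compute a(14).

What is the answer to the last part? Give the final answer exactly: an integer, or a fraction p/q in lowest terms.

195861

Part I: 92551 is prime, so its only divisors are 1 and 92551; count = 2; answer 2
Part II: B1 = 2; d = -39; a(3) = 3*(30) - 2*(-16) - 3*(-39) = 239; iterating: a(3)=239, a(4)=705, a(5)=1547, a(6)=2514, a(7)=2333, a(8)=-2670, a(9)=-20218, a(10)=-62313, a(11)=-138493, a(12)=-230199, a(13)=-226672, a(14)=195861; answer 195861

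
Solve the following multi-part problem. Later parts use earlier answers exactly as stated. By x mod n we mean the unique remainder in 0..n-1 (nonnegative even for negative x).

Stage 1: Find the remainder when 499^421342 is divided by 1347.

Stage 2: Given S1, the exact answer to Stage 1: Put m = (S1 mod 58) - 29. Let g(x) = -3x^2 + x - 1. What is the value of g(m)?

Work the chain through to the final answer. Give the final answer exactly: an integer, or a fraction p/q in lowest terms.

-1431

Stage 1: squarings mod 1347: 499^1=499, 499^2=1153, 499^4=1267, 499^8=1012, 499^16=424, 499^32=625, 499^64=1342, 499^128=25, 499^256=625, 499^512=1342, 499^1024=25, 499^2048=625, 499^4096=1342, 499^8192=25, 499^16384=625, 499^32768=1342, 499^65536=25, 499^131072=625, 499^262144=1342; 499^421342 = 499^2 * 499^4 * 499^8 * 499^16 * 499^64 * 499^128 * 499^256 * 499^1024 * 499^2048 * 499^8192 * 499^16384 * 499^131072 * 499^262144 = 979 (mod 1347); answer 979
Stage 2: S1 = 979; m = 22; -3*(22)^2 + 1*(22)^1 - 1 = (-1452) + (22) + (-1) = -1431; answer -1431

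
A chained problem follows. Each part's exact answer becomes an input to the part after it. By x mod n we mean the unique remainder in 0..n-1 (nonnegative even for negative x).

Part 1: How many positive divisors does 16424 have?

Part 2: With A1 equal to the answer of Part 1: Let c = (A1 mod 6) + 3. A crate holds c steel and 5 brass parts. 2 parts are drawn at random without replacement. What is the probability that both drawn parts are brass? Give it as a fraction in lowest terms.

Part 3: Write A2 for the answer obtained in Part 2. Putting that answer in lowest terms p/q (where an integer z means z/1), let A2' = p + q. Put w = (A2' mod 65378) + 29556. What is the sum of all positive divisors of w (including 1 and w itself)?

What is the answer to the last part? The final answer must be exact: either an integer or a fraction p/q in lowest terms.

Part 1: 16424 = 2^3 * 2053; number of divisors = (3+1) * (1+1) = 8; answer 8
Part 2: A1 = 8; c = 5; total draws C(10,2) = 45; favorable C(5,2) = 10; P = 2/9; answer 2/9
Part 3: A2 = 2/9; threaded value p + q = 11; w = 29567; 29567 is prime, so its only divisors are 1 and 29567; sigma = 1 + 29567 = 29568; answer 29568

29568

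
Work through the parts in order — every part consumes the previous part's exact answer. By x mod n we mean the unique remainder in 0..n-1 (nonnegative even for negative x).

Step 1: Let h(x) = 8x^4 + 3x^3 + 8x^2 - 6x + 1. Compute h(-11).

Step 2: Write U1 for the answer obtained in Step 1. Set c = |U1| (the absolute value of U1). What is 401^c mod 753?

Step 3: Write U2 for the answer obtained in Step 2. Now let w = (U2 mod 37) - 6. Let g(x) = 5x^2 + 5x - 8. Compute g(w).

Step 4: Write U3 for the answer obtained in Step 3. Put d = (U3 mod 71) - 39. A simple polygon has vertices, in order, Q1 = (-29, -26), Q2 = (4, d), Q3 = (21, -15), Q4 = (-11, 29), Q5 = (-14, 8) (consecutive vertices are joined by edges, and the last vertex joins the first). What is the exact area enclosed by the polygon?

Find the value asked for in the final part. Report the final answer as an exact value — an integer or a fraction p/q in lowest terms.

Step 1: 8*(-11)^4 + 3*(-11)^3 + 8*(-11)^2 - 6*(-11)^1 + 1 = (117128) + (-3993) + (968) + (66) + (1) = 114170; answer 114170
Step 2: U1 = 114170; c = 114170; squarings mod 753: 401^1=401, 401^2=412, 401^4=319, 401^8=106, 401^16=694, 401^32=469, 401^64=85, 401^128=448, 401^256=406, 401^512=682, 401^1024=523, 401^2048=190, 401^4096=709, 401^8192=430, 401^16384=415, 401^32768=541, 401^65536=517; 401^114170 = 401^2 * 401^8 * 401^16 * 401^32 * 401^64 * 401^128 * 401^256 * 401^1024 * 401^2048 * 401^4096 * 401^8192 * 401^32768 * 401^65536 = 703 (mod 753); answer 703
Step 3: U2 = 703; w = -6; 5*(-6)^2 + 5*(-6)^1 - 8 = (180) + (-30) + (-8) = 142; answer 142
Step 4: U3 = 142; d = -39; cross terms: (-29*-39 - 4*-26)=1235, (4*-15 - 21*-39)=759, (21*29 - -11*-15)=444, (-11*8 - -14*29)=318, (-14*-26 - -29*8)=596; twice the area = |3352| = 3352; area = 1676; answer 1676

1676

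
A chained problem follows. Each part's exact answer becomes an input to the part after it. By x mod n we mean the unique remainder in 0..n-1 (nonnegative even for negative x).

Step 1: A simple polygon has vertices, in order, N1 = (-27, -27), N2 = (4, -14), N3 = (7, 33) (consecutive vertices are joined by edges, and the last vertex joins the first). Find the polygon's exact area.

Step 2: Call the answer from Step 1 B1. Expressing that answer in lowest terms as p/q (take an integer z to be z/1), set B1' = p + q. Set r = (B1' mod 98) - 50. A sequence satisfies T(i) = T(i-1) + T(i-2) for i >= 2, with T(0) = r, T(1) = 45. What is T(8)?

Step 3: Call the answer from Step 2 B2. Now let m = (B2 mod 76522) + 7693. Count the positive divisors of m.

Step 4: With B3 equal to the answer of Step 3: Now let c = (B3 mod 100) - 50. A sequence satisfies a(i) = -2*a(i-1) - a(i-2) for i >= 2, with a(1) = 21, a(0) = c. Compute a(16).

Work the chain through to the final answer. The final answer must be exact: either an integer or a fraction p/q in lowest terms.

144

Step 1: cross terms: (-27*-14 - 4*-27)=486, (4*33 - 7*-14)=230, (7*-27 - -27*33)=702; twice the area = |1418| = 1418; area = 709; answer 709
Step 2: B1 = 709; threaded value p + q = 710; r = -26; T(2) = 1*(45) + 1*(-26) = 19; iterating: T(2)=19, T(3)=64, T(4)=83, T(5)=147, T(6)=230, T(7)=377, T(8)=607; answer 607
Step 3: B2 = 607; m = 8300; 8300 = 2^2 * 5^2 * 83; number of divisors = (2+1) * (2+1) * (1+1) = 18; answer 18
Step 4: B3 = 18; c = -32; a(2) = -2*(21) - 1*(-32) = -10; iterating: a(2)=-10, a(3)=-1, a(4)=12, a(5)=-23, a(6)=34, a(7)=-45, a(8)=56, a(9)=-67, a(10)=78, a(11)=-89, a(12)=100, a(13)=-111, a(14)=122, a(15)=-133, a(16)=144; answer 144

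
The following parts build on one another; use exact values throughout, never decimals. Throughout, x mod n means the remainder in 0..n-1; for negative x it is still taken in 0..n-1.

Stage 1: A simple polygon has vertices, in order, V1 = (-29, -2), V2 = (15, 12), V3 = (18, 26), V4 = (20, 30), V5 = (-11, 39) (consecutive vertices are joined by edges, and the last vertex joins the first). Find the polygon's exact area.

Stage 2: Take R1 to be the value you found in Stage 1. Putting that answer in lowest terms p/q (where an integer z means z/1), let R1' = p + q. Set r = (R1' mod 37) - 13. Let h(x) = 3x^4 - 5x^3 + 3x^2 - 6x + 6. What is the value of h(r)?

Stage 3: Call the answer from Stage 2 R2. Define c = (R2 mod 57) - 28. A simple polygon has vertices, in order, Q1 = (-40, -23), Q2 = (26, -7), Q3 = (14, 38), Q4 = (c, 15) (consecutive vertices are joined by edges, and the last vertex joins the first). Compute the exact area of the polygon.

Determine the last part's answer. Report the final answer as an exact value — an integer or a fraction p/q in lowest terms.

2957/2

Stage 1: cross terms: (-29*12 - 15*-2)=-318, (15*26 - 18*12)=174, (18*30 - 20*26)=20, (20*39 - -11*30)=1110, (-11*-2 - -29*39)=1153; twice the area = |2139| = 2139; area = 2139/2; answer 2139/2
Stage 2: R1 = 2139/2; threaded value p + q = 2141; r = 19; 3*(19)^4 - 5*(19)^3 + 3*(19)^2 - 6*(19)^1 + 6 = (390963) + (-34295) + (1083) + (-114) + (6) = 357643; answer 357643
Stage 3: R2 = 357643; c = -3; cross terms: (-40*-7 - 26*-23)=878, (26*38 - 14*-7)=1086, (14*15 - -3*38)=324, (-3*-23 - -40*15)=669; twice the area = |2957| = 2957; area = 2957/2; answer 2957/2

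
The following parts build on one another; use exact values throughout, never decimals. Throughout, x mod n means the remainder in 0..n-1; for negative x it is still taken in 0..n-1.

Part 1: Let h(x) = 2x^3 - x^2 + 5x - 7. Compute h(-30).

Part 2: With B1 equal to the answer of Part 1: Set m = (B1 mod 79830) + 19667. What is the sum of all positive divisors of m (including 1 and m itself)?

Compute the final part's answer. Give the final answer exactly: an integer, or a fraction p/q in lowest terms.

110160

Part 1: 2*(-30)^3 - 1*(-30)^2 + 5*(-30)^1 - 7 = (-54000) + (-900) + (-150) + (-7) = -55057; answer -55057
Part 2: B1 = -55057; m = 44440; 44440 = 2^3 * 5 * 11 * 101; sigma = (1 + 2 + 4 + 8) * (1 + 5) * (1 + 11) * (1 + 101) = 15 * 6 * 12 * 102 = 110160; answer 110160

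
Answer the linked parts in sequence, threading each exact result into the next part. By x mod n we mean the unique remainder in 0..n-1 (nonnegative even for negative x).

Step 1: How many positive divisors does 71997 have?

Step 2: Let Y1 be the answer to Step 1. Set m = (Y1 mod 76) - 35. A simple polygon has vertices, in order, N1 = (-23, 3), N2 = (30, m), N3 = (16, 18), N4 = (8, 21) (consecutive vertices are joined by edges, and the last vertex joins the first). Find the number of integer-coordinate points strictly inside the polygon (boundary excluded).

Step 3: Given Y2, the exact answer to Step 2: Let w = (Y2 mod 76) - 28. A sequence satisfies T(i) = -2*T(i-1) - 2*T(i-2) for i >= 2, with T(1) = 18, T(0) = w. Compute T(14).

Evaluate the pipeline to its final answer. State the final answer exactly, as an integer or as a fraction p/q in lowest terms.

Step 1: 71997 = 3 * 103 * 233; number of divisors = (1+1) * (1+1) * (1+1) = 8; answer 8
Step 2: Y1 = 8; m = -27; cross terms: (-23*-27 - 30*3)=531, (30*18 - 16*-27)=972, (16*21 - 8*18)=192, (8*3 - -23*21)=507; twice the area = |2202| = 2202; area = 1101; boundary points = 1 + 1 + 1 + 1 = 4; strictly interior points = area - boundary/2 + 1 = 1100; answer 1100
Step 3: Y2 = 1100; w = 8; T(2) = -2*(18) - 2*(8) = -52; iterating: T(2)=-52, T(3)=68, T(4)=-32, T(5)=-72, T(6)=208, T(7)=-272, T(8)=128, T(9)=288, T(10)=-832, T(11)=1088, T(12)=-512, T(13)=-1152, T(14)=3328; answer 3328

3328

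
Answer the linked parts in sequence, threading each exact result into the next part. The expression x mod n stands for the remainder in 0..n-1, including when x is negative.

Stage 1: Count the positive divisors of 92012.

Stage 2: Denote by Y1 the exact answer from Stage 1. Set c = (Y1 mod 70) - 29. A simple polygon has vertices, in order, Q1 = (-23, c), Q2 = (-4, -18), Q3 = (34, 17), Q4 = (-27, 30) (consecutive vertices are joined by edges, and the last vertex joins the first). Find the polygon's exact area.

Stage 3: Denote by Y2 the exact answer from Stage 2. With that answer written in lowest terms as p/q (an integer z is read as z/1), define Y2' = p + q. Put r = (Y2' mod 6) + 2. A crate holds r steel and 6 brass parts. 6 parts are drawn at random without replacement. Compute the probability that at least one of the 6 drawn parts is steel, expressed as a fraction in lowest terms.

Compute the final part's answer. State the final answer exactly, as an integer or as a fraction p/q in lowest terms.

1715/1716

Stage 1: 92012 = 2^2 * 23003; number of divisors = (2+1) * (1+1) = 6; answer 6
Stage 2: Y1 = 6; c = -23; cross terms: (-23*-18 - -4*-23)=322, (-4*17 - 34*-18)=544, (34*30 - -27*17)=1479, (-27*-23 - -23*30)=1311; twice the area = |3656| = 3656; area = 1828; answer 1828
Stage 3: Y2 = 1828; threaded value p + q = 1829; r = 7; total draws C(13,6) = 1716; complement C(6,6) = 1; favorable 1716 - 1 = 1715; P = 1715/1716; answer 1715/1716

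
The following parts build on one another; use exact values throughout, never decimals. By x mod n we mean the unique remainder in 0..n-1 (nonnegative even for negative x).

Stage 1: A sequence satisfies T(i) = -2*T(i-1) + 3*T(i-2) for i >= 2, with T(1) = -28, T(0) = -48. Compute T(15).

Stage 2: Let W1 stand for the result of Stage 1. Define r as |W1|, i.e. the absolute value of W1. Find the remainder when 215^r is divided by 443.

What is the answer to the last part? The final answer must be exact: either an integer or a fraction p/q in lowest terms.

Stage 1: T(2) = -2*(-28) + 3*(-48) = -88; iterating: T(2)=-88, T(3)=92, T(4)=-448, T(5)=1172, T(6)=-3688, T(7)=10892, T(8)=-32848, T(9)=98372, T(10)=-295288, T(11)=885692, T(12)=-2657248, T(13)=7971572, T(14)=-23914888, T(15)=71744492; answer 71744492
Stage 2: W1 = 71744492; r = 71744492; squarings mod 443: 215^1=215, 215^2=153, 215^4=373, 215^8=27, 215^16=286, 215^32=284, 215^64=30, 215^128=14, 215^256=196, 215^512=318, 215^1024=120, 215^2048=224, 215^4096=117, 215^8192=399, 215^16384=164, 215^32768=316, 215^65536=181, 215^131072=422, 215^262144=441, 215^524288=4, 215^1048576=16, 215^2097152=256, 215^4194304=415, 215^8388608=341, 215^16777216=215, 215^33554432=153, 215^67108864=373; 215^71744492 = 215^4 * 215^8 * 215^32 * 215^64 * 215^128 * 215^256 * 215^512 * 215^2048 * 215^4096 * 215^8192 * 215^32768 * 215^131072 * 215^262144 * 215^4194304 * 215^67108864 = 192 (mod 443); answer 192

192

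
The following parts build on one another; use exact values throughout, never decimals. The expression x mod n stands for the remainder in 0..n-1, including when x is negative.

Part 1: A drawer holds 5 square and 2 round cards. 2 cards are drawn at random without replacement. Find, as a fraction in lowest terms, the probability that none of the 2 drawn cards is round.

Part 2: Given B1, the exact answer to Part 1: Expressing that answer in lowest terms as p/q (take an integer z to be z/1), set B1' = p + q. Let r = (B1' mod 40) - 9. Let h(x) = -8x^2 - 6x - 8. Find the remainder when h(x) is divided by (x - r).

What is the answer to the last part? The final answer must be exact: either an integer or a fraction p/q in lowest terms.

Part 1: total draws C(7,2) = 21; favorable C(5,2) = 10; P = 10/21; answer 10/21
Part 2: B1 = 10/21; threaded value p + q = 31; r = 22; remainder = value at the root: -8*(22)^2 - 6*(22)^1 - 8 = (-3872) + (-132) + (-8) = -4012; answer -4012

-4012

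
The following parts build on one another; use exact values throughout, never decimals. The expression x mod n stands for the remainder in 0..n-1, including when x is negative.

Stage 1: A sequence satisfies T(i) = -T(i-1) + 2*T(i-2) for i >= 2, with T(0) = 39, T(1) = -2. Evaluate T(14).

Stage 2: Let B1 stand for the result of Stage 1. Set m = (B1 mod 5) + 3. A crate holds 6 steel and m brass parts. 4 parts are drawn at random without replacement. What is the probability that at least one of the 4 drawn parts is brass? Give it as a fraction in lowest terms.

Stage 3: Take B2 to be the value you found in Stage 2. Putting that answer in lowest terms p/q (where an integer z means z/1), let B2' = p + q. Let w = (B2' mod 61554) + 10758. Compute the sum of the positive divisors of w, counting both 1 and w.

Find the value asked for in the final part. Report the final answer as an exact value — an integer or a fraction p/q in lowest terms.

Stage 1: T(2) = -1*(-2) + 2*(39) = 80; iterating: T(2)=80, T(3)=-84, T(4)=244, T(5)=-412, T(6)=900, T(7)=-1724, T(8)=3524, T(9)=-6972, T(10)=14020, T(11)=-27964, T(12)=56004, T(13)=-111932, T(14)=223940; answer 223940
Stage 2: B1 = 223940; m = 3; total draws C(9,4) = 126; complement C(6,4) = 15; favorable 126 - 15 = 111; P = 37/42; answer 37/42
Stage 3: B2 = 37/42; threaded value p + q = 79; w = 10837; 10837 is prime, so its only divisors are 1 and 10837; sigma = 1 + 10837 = 10838; answer 10838

10838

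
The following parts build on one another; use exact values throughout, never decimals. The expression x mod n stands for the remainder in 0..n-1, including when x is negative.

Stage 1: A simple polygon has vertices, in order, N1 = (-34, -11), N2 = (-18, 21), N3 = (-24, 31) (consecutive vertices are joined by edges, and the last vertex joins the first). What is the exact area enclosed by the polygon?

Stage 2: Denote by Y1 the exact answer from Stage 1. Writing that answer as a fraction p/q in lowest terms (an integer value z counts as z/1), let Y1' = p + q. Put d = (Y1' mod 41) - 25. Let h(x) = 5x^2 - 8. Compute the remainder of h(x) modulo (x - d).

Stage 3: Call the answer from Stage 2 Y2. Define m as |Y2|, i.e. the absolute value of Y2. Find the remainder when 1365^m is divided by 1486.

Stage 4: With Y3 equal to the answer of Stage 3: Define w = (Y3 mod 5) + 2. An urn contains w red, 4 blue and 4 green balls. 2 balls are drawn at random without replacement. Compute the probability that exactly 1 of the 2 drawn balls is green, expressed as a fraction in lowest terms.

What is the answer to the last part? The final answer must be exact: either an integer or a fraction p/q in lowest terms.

Stage 1: cross terms: (-34*21 - -18*-11)=-912, (-18*31 - -24*21)=-54, (-24*-11 - -34*31)=1318; twice the area = |352| = 352; area = 176; answer 176
Stage 2: Y1 = 176; threaded value p + q = 177; d = -12; remainder = value at the root: 5*(-12)^2 - 8 = (720) + (-8) = 712; answer 712
Stage 3: Y2 = 712; m = 712; squarings mod 1486: 1365^1=1365, 1365^2=1267, 1365^4=409, 1365^8=849, 1365^16=91, 1365^32=851, 1365^64=519, 1365^128=395, 1365^256=1481, 1365^512=25; 1365^712 = 1365^8 * 1365^64 * 1365^128 * 1365^512 = 225 (mod 1486); answer 225
Stage 4: Y3 = 225; w = 2; total draws C(10,2) = 45; favorable C(4,1)*C(6,1) = 24; P = 8/15; answer 8/15

8/15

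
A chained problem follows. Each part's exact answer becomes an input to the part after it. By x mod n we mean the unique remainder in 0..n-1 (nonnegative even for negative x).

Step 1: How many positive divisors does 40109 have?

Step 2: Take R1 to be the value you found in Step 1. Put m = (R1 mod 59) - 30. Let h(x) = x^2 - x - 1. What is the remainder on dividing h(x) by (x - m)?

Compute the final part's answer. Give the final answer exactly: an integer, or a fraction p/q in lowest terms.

701

Step 1: 40109 = 19 * 2111; number of divisors = (1+1) * (1+1) = 4; answer 4
Step 2: R1 = 4; m = -26; remainder = value at the root: 1*(-26)^2 - 1*(-26)^1 - 1 = (676) + (26) + (-1) = 701; answer 701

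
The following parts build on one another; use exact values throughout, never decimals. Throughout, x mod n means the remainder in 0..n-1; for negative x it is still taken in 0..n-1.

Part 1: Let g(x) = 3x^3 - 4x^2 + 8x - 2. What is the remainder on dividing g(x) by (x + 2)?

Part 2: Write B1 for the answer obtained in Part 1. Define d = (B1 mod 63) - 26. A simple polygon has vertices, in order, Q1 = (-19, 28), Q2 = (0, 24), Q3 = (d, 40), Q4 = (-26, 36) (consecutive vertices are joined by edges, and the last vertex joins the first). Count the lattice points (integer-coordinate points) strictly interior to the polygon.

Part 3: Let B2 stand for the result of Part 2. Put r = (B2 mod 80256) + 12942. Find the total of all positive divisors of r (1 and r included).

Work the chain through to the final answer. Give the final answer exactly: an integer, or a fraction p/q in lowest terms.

Part 1: remainder = value at the root: 3*(-2)^3 - 4*(-2)^2 + 8*(-2)^1 - 2 = (-24) + (-16) + (-16) + (-2) = -58; answer -58
Part 2: B1 = -58; d = -21; cross terms: (-19*24 - 0*28)=-456, (0*40 - -21*24)=504, (-21*36 - -26*40)=284, (-26*28 - -19*36)=-44; twice the area = |288| = 288; area = 144; boundary points = 1 + 1 + 1 + 1 = 4; strictly interior points = area - boundary/2 + 1 = 143; answer 143
Part 3: B2 = 143; r = 13085; 13085 = 5 * 2617; sigma = (1 + 5) * (1 + 2617) = 6 * 2618 = 15708; answer 15708

15708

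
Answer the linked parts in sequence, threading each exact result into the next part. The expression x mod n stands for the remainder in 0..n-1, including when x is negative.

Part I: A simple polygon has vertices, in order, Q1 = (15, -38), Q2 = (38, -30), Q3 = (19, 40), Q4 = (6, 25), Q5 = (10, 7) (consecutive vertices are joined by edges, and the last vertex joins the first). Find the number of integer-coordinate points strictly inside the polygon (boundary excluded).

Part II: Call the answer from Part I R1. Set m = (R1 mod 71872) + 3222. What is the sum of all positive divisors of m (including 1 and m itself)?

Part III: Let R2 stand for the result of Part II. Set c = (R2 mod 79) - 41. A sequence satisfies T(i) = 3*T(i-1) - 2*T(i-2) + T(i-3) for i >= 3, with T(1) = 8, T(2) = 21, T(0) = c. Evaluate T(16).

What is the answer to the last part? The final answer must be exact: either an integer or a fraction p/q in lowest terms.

532881

Part I: cross terms: (15*-30 - 38*-38)=994, (38*40 - 19*-30)=2090, (19*25 - 6*40)=235, (6*7 - 10*25)=-208, (10*-38 - 15*7)=-485; twice the area = |2626| = 2626; area = 1313; boundary points = 1 + 1 + 1 + 2 + 5 = 10; strictly interior points = area - boundary/2 + 1 = 1309; answer 1309
Part II: R1 = 1309; m = 4531; 4531 = 23 * 197; sigma = (1 + 23) * (1 + 197) = 24 * 198 = 4752; answer 4752
Part III: R2 = 4752; c = -29; T(3) = 3*(21) - 2*(8) + 1*(-29) = 18; iterating: T(3)=18, T(4)=20, T(5)=45, T(6)=113, T(7)=269, T(8)=626, T(9)=1453, T(10)=3376, T(11)=7848, T(12)=18245, T(13)=42415, T(14)=98603, T(15)=229224, T(16)=532881; answer 532881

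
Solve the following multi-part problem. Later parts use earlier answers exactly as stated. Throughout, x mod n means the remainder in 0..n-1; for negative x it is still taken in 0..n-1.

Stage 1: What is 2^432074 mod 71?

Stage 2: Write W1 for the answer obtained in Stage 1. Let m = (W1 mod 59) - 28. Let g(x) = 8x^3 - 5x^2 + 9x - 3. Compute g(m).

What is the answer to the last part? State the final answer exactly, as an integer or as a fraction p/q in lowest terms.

3845

Stage 1: squarings mod 71: 2^1=2, 2^2=4, 2^4=16, 2^8=43, 2^16=3, 2^32=9, 2^64=10, 2^128=29, 2^256=60, 2^512=50, 2^1024=15, 2^2048=12, 2^4096=2, 2^8192=4, 2^16384=16, 2^32768=43, 2^65536=3, 2^131072=9, 2^262144=10; 2^432074 = 2^2 * 2^8 * 2^64 * 2^128 * 2^256 * 2^512 * 2^1024 * 2^4096 * 2^32768 * 2^131072 * 2^262144 = 36 (mod 71); answer 36
Stage 2: W1 = 36; m = 8; 8*(8)^3 - 5*(8)^2 + 9*(8)^1 - 3 = (4096) + (-320) + (72) + (-3) = 3845; answer 3845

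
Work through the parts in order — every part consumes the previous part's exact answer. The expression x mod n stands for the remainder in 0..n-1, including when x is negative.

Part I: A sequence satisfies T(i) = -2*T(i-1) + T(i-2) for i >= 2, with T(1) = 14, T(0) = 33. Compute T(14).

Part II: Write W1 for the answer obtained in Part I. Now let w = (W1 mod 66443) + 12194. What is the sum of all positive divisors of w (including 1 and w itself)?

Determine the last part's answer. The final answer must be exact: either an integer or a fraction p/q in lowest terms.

77856

Part I: T(2) = -2*(14) + 1*(33) = 5; iterating: T(2)=5, T(3)=4, T(4)=-3, T(5)=10, T(6)=-23, T(7)=56, T(8)=-135, T(9)=326, T(10)=-787, T(11)=1900, T(12)=-4587, T(13)=11074, T(14)=-26735; answer -26735
Part II: W1 = -26735; w = 51902; 51902 = 2 * 25951; sigma = (1 + 2) * (1 + 25951) = 3 * 25952 = 77856; answer 77856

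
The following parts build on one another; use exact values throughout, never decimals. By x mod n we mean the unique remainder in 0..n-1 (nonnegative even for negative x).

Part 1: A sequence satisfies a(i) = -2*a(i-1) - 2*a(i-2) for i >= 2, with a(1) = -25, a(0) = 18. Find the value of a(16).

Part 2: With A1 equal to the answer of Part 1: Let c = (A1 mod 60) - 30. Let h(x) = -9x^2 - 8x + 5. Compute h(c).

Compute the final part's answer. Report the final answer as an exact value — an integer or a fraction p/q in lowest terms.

-3055

Part 1: a(2) = -2*(-25) - 2*(18) = 14; iterating: a(2)=14, a(3)=22, a(4)=-72, a(5)=100, a(6)=-56, a(7)=-88, a(8)=288, a(9)=-400, a(10)=224, a(11)=352, a(12)=-1152, a(13)=1600, a(14)=-896, a(15)=-1408, a(16)=4608; answer 4608
Part 2: A1 = 4608; c = 18; -9*(18)^2 - 8*(18)^1 + 5 = (-2916) + (-144) + (5) = -3055; answer -3055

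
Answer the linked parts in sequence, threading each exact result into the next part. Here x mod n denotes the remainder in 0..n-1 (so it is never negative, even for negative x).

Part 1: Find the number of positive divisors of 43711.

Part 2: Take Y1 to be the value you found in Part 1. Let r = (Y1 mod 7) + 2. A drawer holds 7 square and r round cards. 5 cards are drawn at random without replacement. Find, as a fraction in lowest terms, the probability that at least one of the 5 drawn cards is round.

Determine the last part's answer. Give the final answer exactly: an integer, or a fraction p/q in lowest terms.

21/22

Part 1: 43711 is prime, so its only divisors are 1 and 43711; count = 2; answer 2
Part 2: Y1 = 2; r = 4; total draws C(11,5) = 462; complement C(7,5) = 21; favorable 462 - 21 = 441; P = 21/22; answer 21/22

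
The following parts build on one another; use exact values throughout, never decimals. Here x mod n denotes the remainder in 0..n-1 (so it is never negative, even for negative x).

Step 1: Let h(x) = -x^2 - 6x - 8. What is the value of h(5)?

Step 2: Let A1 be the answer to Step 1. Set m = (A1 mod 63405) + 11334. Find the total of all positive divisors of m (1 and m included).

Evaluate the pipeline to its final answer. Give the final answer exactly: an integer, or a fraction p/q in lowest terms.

Step 1: -1*(5)^2 - 6*(5)^1 - 8 = (-25) + (-30) + (-8) = -63; answer -63
Step 2: A1 = -63; m = 74676; 74676 = 2^2 * 3 * 7^2 * 127; sigma = (1 + 2 + 4) * (1 + 3) * (1 + 7 + 49) * (1 + 127) = 7 * 4 * 57 * 128 = 204288; answer 204288

204288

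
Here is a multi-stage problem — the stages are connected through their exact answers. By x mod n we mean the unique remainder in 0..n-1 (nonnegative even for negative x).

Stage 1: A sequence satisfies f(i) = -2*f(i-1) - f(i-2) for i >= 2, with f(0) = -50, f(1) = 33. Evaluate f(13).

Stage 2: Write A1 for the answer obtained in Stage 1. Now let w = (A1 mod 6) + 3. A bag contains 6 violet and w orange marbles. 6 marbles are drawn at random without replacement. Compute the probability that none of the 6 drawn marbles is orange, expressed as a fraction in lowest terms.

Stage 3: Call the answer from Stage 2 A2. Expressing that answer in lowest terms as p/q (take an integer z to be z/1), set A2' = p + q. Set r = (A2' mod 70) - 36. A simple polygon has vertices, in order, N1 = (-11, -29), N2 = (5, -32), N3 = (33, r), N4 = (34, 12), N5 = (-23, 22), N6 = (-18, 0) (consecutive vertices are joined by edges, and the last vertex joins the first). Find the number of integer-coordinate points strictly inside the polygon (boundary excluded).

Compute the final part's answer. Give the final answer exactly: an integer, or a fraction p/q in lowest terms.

Stage 1: f(2) = -2*(33) - 1*(-50) = -16; iterating: f(2)=-16, f(3)=-1, f(4)=18, f(5)=-35, f(6)=52, f(7)=-69, f(8)=86, f(9)=-103, f(10)=120, f(11)=-137, f(12)=154, f(13)=-171; answer -171
Stage 2: A1 = -171; w = 6; total draws C(12,6) = 924; favorable C(6,6) = 1; P = 1/924; answer 1/924
Stage 3: A2 = 1/924; threaded value p + q = 925; r = -21; cross terms: (-11*-32 - 5*-29)=497, (5*-21 - 33*-32)=951, (33*12 - 34*-21)=1110, (34*22 - -23*12)=1024, (-23*0 - -18*22)=396, (-18*-29 - -11*0)=522; twice the area = |4500| = 4500; area = 2250; boundary points = 1 + 1 + 1 + 1 + 1 + 1 = 6; strictly interior points = area - boundary/2 + 1 = 2248; answer 2248

2248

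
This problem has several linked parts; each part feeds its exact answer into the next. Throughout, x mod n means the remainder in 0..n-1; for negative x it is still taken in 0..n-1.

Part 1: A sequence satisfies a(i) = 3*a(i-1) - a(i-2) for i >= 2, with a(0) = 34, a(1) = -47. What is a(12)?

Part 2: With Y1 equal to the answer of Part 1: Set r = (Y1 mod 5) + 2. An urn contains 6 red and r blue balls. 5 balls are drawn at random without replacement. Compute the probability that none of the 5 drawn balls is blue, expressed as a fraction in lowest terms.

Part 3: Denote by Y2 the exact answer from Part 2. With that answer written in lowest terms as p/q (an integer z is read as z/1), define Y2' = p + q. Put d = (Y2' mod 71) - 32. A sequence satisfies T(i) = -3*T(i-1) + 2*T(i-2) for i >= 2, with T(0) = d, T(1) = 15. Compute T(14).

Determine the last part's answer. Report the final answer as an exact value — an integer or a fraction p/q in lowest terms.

-199425143

Part 1: a(2) = 3*(-47) - 1*(34) = -175; iterating: a(2)=-175, a(3)=-478, a(4)=-1259, a(5)=-3299, a(6)=-8638, a(7)=-22615, a(8)=-59207, a(9)=-155006, a(10)=-405811, a(11)=-1062427, a(12)=-2781470; answer -2781470
Part 2: Y1 = -2781470; r = 2; total draws C(8,5) = 56; favorable C(6,5) = 6; P = 3/28; answer 3/28
Part 3: Y2 = 3/28; threaded value p + q = 31; d = -1; T(2) = -3*(15) + 2*(-1) = -47; iterating: T(2)=-47, T(3)=171, T(4)=-607, T(5)=2163, T(6)=-7703, T(7)=27435, T(8)=-97711, T(9)=348003, T(10)=-1239431, T(11)=4414299, T(12)=-15721759, T(13)=55993875, T(14)=-199425143; answer -199425143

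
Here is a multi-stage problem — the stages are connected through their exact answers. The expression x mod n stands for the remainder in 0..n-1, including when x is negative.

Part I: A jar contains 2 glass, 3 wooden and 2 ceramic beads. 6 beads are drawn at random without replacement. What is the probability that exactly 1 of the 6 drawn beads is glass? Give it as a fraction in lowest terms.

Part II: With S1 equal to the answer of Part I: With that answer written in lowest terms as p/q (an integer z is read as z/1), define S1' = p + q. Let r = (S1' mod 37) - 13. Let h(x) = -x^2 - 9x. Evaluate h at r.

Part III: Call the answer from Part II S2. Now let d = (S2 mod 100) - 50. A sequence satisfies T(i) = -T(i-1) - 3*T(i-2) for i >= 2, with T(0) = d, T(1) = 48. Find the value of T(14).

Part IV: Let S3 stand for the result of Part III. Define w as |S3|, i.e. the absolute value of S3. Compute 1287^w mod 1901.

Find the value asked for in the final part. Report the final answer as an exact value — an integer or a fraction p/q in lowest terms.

1560

Part I: total draws C(7,6) = 7; favorable C(2,1)*C(5,5) = 2; P = 2/7; answer 2/7
Part II: S1 = 2/7; threaded value p + q = 9; r = -4; -1*(-4)^2 - 9*(-4)^1 = (-16) + (36) = 20; answer 20
Part III: S2 = 20; d = -30; T(2) = -1*(48) - 3*(-30) = 42; iterating: T(2)=42, T(3)=-186, T(4)=60, T(5)=498, T(6)=-678, T(7)=-816, T(8)=2850, T(9)=-402, T(10)=-8148, T(11)=9354, T(12)=15090, T(13)=-43152, T(14)=-2118; answer -2118
Part IV: S3 = -2118; w = 2118; squarings mod 1901: 1287^1=1287, 1287^2=598, 1287^4=216, 1287^8=1032, 1287^16=464, 1287^32=483, 1287^64=1367, 1287^128=6, 1287^256=36, 1287^512=1296, 1287^1024=1033, 1287^2048=628; 1287^2118 = 1287^2 * 1287^4 * 1287^64 * 1287^2048 = 1560 (mod 1901); answer 1560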